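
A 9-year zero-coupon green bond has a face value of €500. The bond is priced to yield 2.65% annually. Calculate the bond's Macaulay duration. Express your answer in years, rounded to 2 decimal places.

A zero-coupon bond has a single cash flow at maturity, so its Macaulay duration equals its maturity: 9 years.

9.00 years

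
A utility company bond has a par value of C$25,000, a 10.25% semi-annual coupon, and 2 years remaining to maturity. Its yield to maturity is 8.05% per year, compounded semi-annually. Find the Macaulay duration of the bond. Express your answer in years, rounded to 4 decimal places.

Periodic yield y = 0.04025. Discount each cash flow and weight by its period:
  t   CF        PV=CF/(1+0.04025)^t    t·PV
  1     1,281.25     1,231.6751     1,231.6751
  2     1,281.25     1,184.0183     2,368.0367
  3     1,281.25     1,138.2056     3,414.6167
  4    26,281.25    22,443.7343    89,774.9374
  Σ                 25,997.6333    96,789.2659
Price P = Σ PV = 25,997.6333.
Macaulay duration = Σ(t·PV) / P = 96,789.2659 / 25,997.6333 = 3.72300 half-year periods.
In years: 3.72300 / 2 = 1.86150 years.

1.8615 years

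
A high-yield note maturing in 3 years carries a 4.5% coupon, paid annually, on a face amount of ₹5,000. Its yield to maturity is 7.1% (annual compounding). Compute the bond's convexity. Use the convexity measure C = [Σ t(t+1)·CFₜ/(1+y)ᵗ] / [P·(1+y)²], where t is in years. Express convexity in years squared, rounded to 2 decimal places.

9.85

With y = 0.071:
  t   CF        PV=CF/(1+0.071)^t    t·PV        t(t+1)·PV
  1       225.00       210.0840       210.0840         420.1681
  2       225.00       196.1569       392.3138       1,176.9414
  3     5,225.00     4,253.2203    12,759.6610      51,038.6441
  Σ                  4,659.4613    13,362.0588      52,635.7535
P = 4,659.4613.
Convexity = Σ t(t+1)·PV / [P·(1+y)²] = 52,635.7535 / (4,659.4613 × 1.147041) = 9.84841.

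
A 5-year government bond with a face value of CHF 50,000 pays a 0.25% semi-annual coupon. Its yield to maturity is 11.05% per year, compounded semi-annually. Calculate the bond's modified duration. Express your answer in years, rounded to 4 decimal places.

4.7011 years

Periodic yield y = 0.05525. First find Macaulay duration:
  t   CF        PV=CF/(1+0.05525)^t    t·PV
  1        62.50        59.2277        59.2277
  2        62.50        56.1267       112.2533
  3        62.50        53.1880       159.5641
  4        62.50        50.4033       201.6130
  5        62.50        47.7643       238.8214
  6        62.50        45.2635       271.5808
  7        62.50        42.8936       300.2552
  8        62.50        40.6478       325.1825
  9        62.50        38.5196       346.6764
  10   50,062.50    29,238.7583   292,387.5830
  Σ                 29,672.7927   294,402.7574
P = 29,672.7927; Macaulay duration = 294,402.7574 / 29,672.7927 = 9.92164 half-year periods = 4.96082 years.
Modified duration = D_Mac / (1 + y) = 4.96082 / 1.05525 = 4.70108 years.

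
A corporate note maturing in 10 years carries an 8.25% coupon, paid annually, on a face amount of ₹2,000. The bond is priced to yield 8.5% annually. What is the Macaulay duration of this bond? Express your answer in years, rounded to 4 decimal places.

7.1572 years

Periodic yield y = 0.085. Discount each cash flow and weight by its year:
  t   CF        PV=CF/(1+0.085)^t    t·PV
  1       165.00       152.0737       152.0737
  2       165.00       140.1601       280.3202
  3       165.00       129.1798       387.5395
  4       165.00       119.0598       476.2390
  5       165.00       109.7325       548.6625
  6       165.00       101.1359       606.8156
  7       165.00        93.2128       652.4899
  8       165.00        85.9105       687.2837
  9       165.00        79.1801       712.6213
  10    2,165.00       957.5479     9,575.4792
  Σ                  1,967.1933    14,079.5248
Price P = Σ PV = 1,967.1933.
Macaulay duration = Σ(t·PV) / P = 14,079.5248 / 1,967.1933 = 7.15716 years.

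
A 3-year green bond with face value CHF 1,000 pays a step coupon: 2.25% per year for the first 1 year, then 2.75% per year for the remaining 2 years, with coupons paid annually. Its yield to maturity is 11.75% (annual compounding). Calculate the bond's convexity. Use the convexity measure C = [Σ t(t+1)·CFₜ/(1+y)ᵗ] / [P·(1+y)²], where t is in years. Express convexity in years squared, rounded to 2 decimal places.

9.27

With y = 0.1175:
  t   CF        PV=CF/(1+0.1175)^t    t·PV        t(t+1)·PV
  1        22.50        20.1342        20.1342          40.2685
  2        27.50        22.0210        44.0421         132.1262
  3     1,027.50       736.2736     2,208.8208       8,835.2833
  Σ                    778.4289     2,272.9971       9,007.6780
P = 778.4289.
Convexity = Σ t(t+1)·PV / [P·(1+y)²] = 9,007.6780 / (778.4289 × 1.248806) = 9.26614.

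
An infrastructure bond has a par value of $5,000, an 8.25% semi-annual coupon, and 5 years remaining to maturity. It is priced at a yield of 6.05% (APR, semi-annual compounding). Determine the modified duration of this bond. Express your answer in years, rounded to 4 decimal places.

4.1132 years

Periodic yield y = 0.03025. First find Macaulay duration:
  t   CF        PV=CF/(1+0.03025)^t    t·PV
  1       206.25       200.1941       200.1941
  2       206.25       194.3161       388.6321
  3       206.25       188.6106       565.8318
  4       206.25       183.0726       732.2906
  5       206.25       177.6973       888.4865
  6       206.25       172.4798     1,034.8787
  7       206.25       167.4155     1,171.9083
  8       206.25       162.4999     1,299.9988
  9       206.25       157.7286     1,419.5571
  10    5,206.25     3,864.5487    38,645.4872
  Σ                  5,468.5631    46,347.2653
P = 5,468.5631; Macaulay duration = 46,347.2653 / 5,468.5631 = 8.47522 half-year periods = 4.23761 years.
Modified duration = D_Mac / (1 + y) = 4.23761 / 1.03025 = 4.11319 years.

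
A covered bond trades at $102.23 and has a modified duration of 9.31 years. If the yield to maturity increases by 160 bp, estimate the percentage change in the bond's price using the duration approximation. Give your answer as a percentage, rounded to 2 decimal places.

-14.90%

Duration approximation: ΔP/P ≈ -D_mod · Δy = -9.31 × (+0.016) = -0.148960.
As a percentage: -14.8960%.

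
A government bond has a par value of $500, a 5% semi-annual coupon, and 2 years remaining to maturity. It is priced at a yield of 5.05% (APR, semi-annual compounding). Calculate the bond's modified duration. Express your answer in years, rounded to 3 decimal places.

Periodic yield y = 0.02525. First find Macaulay duration:
  t   CF        PV=CF/(1+0.02525)^t    t·PV
  1        12.50        12.1921        12.1921
  2        12.50        11.8919        23.7838
  3        12.50        11.5990        34.7970
  4       512.50       463.8470     1,855.3880
  Σ                    499.5300     1,926.1609
P = 499.5300; Macaulay duration = 1,926.1609 / 499.5300 = 3.85595 half-year periods = 1.92797 years.
Modified duration = D_Mac / (1 + y) = 1.92797 / 1.02525 = 1.88049 years.

1.880 years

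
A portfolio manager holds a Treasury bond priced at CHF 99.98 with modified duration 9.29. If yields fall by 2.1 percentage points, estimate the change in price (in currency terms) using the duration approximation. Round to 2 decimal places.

+CHF 19.51

Duration approximation: ΔP/P ≈ -D_mod · Δy = -9.29 × (-0.021) = +0.195090.
ΔP ≈ 99.98 × (+0.195090) = +19.5050982.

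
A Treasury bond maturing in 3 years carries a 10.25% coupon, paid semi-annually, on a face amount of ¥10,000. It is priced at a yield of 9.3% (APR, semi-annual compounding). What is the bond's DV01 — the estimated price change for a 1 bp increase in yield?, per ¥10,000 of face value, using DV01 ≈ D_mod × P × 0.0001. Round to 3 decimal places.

¥2.606

Periodic yield y = 0.0465.
  t   CF        PV=CF/(1+0.0465)^t    t·PV
  1       512.50       489.7277       489.7277
  2       512.50       467.9672       935.9344
  3       512.50       447.1736     1,341.5208
  4       512.50       427.3040     1,709.2159
  5       512.50       408.3172     2,041.5861
  6    10,512.50     8,003.3279    48,019.9676
  Σ                 10,243.8176    54,537.9526
P = 10,243.8176; D_Mac = 5.32399 half-year periods = 2.66199 yrs; D_mod = 2.54371 yrs.
DV01 ≈ 2.54371 × 10,243.8176 × 0.0001 = 2.605731.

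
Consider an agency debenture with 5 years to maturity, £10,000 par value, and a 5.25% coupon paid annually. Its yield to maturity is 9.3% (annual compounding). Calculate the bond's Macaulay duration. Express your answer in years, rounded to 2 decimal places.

4.48 years

Periodic yield y = 0.093. Discount each cash flow and weight by its year:
  t   CF        PV=CF/(1+0.093)^t    t·PV
  1       525.00       480.3294       480.3294
  2       525.00       439.4596       878.9192
  3       525.00       402.0674     1,206.2021
  4       525.00       367.8567     1,471.4267
  5    10,525.00     6,747.1644    33,735.8222
  Σ                  8,436.8775    37,772.6996
Price P = Σ PV = 8,436.8775.
Macaulay duration = Σ(t·PV) / P = 37,772.6996 / 8,436.8775 = 4.47709 years.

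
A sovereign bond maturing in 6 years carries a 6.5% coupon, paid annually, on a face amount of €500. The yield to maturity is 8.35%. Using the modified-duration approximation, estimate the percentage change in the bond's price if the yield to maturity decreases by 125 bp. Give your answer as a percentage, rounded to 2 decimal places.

Periodic yield y = 0.0835. Modified duration first:
  t   CF        PV=CF/(1+0.0835)^t    t·PV
  1        32.50        29.9954        29.9954
  2        32.50        27.6838        55.3676
  3        32.50        25.5503        76.6510
  4        32.50        23.5813        94.3252
  5        32.50        21.7640       108.8200
  6       532.50       329.1138     1,974.6829
  Σ                    457.6886     2,339.8421
P = 457.6886; D_Mac = 5.11230 yrs; D_mod = 5.11230/(1+0.0835) = 4.71832 yrs.
ΔP/P ≈ -D_mod · Δy = -4.71832 × (-0.0125) = +0.058979 = +5.8979%.

+5.90%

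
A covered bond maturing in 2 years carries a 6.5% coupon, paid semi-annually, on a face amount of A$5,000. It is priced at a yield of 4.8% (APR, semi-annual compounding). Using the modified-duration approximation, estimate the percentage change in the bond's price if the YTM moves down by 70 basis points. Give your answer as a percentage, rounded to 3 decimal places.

Periodic yield y = 0.024. Modified duration first:
  t   CF        PV=CF/(1+0.024)^t    t·PV
  1       162.50       158.6914       158.6914
  2       162.50       154.9721       309.9442
  3       162.50       151.3399       454.0198
  4     5,162.50     4,695.2664    18,781.0656
  Σ                  5,160.2698    19,703.7209
P = 5,160.2698; D_Mac = 3.81835 half-year periods = 1.90918 yrs; D_mod = 1.90918/(1+0.024) = 1.86443 yrs.
ΔP/P ≈ -D_mod · Δy = -1.86443 × (-0.007) = +0.013051 = +1.3051%.

+1.305%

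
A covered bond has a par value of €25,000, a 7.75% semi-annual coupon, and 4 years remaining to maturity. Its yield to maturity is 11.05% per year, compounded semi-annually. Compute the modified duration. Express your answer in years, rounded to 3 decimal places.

3.300 years

Periodic yield y = 0.05525. First find Macaulay duration:
  t   CF        PV=CF/(1+0.05525)^t    t·PV
  1       968.75       918.0289       918.0289
  2       968.75       869.9634     1,739.9268
  3       968.75       824.4145     2,473.2436
  4       968.75       781.2504     3,125.0017
  5       968.75       740.3463     3,701.7315
  6       968.75       701.5838     4,209.5028
  7       968.75       664.8508     4,653.9555
  8    25,968.75    16,889.1642   135,113.3139
  Σ                 22,389.6024   155,934.7047
P = 22,389.6024; Macaulay duration = 155,934.7047 / 22,389.6024 = 6.96460 half-year periods = 3.48230 years.
Modified duration = D_Mac / (1 + y) = 3.48230 / 1.05525 = 3.29998 years.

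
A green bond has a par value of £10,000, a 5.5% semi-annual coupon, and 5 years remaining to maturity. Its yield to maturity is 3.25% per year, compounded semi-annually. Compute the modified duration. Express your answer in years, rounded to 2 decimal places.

4.40 years

Periodic yield y = 0.01625. First find Macaulay duration:
  t   CF        PV=CF/(1+0.01625)^t    t·PV
  1       275.00       270.6027       270.6027
  2       275.00       266.2757       532.5515
  3       275.00       262.0179       786.0538
  4       275.00       257.8282     1,031.3129
  5       275.00       253.7055     1,268.5276
  6       275.00       249.6487     1,497.8923
  7       275.00       245.6568     1,719.5976
  8       275.00       241.7287     1,933.8296
  9       275.00       237.8634     2,140.7708
  10   10,275.00     8,745.3309    87,453.3086
  Σ                 11,030.6586    98,634.4473
P = 11,030.6586; Macaulay duration = 98,634.4473 / 11,030.6586 = 8.94185 half-year periods = 4.47092 years.
Modified duration = D_Mac / (1 + y) = 4.47092 / 1.01625 = 4.39943 years.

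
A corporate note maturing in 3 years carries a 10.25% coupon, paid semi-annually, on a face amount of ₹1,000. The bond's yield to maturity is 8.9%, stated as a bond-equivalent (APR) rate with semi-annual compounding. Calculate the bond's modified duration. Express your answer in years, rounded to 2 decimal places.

2.55 years

Periodic yield y = 0.0445. First find Macaulay duration:
  t   CF        PV=CF/(1+0.0445)^t    t·PV
  1        51.25        49.0665        49.0665
  2        51.25        46.9761        93.9522
  3        51.25        44.9747       134.9242
  4        51.25        43.0586       172.2345
  5        51.25        41.2241       206.1207
  6     1,051.25       809.5717     4,857.4305
  Σ                  1,034.8719     5,513.7286
P = 1,034.8719; Macaulay duration = 5,513.7286 / 1,034.8719 = 5.32793 half-year periods = 2.66397 years.
Modified duration = D_Mac / (1 + y) = 2.66397 / 1.0445 = 2.55047 years.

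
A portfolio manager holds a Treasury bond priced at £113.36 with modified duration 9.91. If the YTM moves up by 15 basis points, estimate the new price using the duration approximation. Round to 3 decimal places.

Duration approximation: ΔP/P ≈ -D_mod · Δy = -9.91 × (+0.0015) = -0.014865.
New price ≈ 113.36 × (1 - 0.014865) = 111.6749036.

£111.675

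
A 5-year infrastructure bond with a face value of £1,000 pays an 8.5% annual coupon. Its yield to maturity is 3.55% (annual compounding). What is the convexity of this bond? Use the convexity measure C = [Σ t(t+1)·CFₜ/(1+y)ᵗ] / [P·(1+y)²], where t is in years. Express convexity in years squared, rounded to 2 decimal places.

With y = 0.0355:
  t   CF        PV=CF/(1+0.0355)^t    t·PV        t(t+1)·PV
  1        85.00        82.0859        82.0859         164.1719
  2        85.00        79.2718       158.5436         475.6308
  3        85.00        76.5541       229.6624         918.6495
  4        85.00        73.9296       295.7185       1,478.5925
  5     1,085.00       911.3375     4,556.6873      27,340.1238
  Σ                  1,223.1790     5,322.6977      30,377.1686
P = 1,223.1790.
Convexity = Σ t(t+1)·PV / [P·(1+y)²] = 30,377.1686 / (1,223.1790 × 1.072260) = 23.16099.

23.16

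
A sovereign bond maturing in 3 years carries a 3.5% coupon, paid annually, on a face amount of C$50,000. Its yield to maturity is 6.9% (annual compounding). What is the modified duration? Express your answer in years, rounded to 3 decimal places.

2.708 years

Periodic yield y = 0.069. First find Macaulay duration:
  t   CF        PV=CF/(1+0.069)^t    t·PV
  1     1,750.00     1,637.0440     1,637.0440
  2     1,750.00     1,531.3788     3,062.7577
  3    51,750.00    42,362.0763   127,086.2290
  Σ                 45,530.4991   131,786.0306
P = 45,530.4991; Macaulay duration = 131,786.0306 / 45,530.4991 = 2.89446 years.
Modified duration = D_Mac / (1 + y) = 2.89446 / 1.069 = 2.70763 years.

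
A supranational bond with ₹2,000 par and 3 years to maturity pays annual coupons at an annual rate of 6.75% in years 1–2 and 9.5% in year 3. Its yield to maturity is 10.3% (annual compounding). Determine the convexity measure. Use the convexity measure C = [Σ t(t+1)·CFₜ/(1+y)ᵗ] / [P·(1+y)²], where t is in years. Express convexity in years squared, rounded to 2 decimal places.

With y = 0.103:
  t   CF        PV=CF/(1+0.103)^t    t·PV        t(t+1)·PV
  1       135.00       122.3935       122.3935         244.7869
  2       135.00       110.9642       221.9283         665.7850
  3     2,190.00     1,631.9903     4,895.9709      19,583.8838
  Σ                  1,865.3480     5,240.2927      20,494.4557
P = 1,865.3480.
Convexity = Σ t(t+1)·PV / [P·(1+y)²] = 20,494.4557 / (1,865.3480 × 1.216609) = 9.03079.

9.03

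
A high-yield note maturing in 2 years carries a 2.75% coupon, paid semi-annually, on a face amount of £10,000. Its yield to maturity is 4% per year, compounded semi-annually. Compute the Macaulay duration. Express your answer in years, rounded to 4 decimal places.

Periodic yield y = 0.02. Discount each cash flow and weight by its period:
  t   CF        PV=CF/(1+0.02)^t    t·PV
  1       137.50       134.8039       134.8039
  2       137.50       132.1607       264.3214
  3       137.50       129.5693       388.7080
  4    10,137.50     9,365.4830    37,461.9320
  Σ                  9,762.0170    38,249.7653
Price P = Σ PV = 9,762.0170.
Macaulay duration = Σ(t·PV) / P = 38,249.7653 / 9,762.0170 = 3.91822 half-year periods.
In years: 3.91822 / 2 = 1.95911 years.

1.9591 years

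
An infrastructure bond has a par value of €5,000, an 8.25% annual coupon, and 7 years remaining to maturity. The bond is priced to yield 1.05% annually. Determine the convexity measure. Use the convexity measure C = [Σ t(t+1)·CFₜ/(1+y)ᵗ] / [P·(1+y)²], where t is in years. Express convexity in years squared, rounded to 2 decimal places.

43.00

With y = 0.0105:
  t   CF        PV=CF/(1+0.0105)^t    t·PV        t(t+1)·PV
  1       412.50       408.2138       408.2138         816.4275
  2       412.50       403.9720       807.9441       2,423.8323
  3       412.50       399.7744     1,199.3233       4,797.2930
  4       412.50       395.6204     1,582.4816       7,912.4081
  5       412.50       391.5096     1,957.5478      11,745.2866
  6       412.50       387.4414     2,324.6485      16,272.5396
  7     5,412.50     5,030.8768    35,216.1378     281,729.1023
  Σ                  7,417.4084    43,496.2968     325,696.8893
P = 7,417.4084.
Convexity = Σ t(t+1)·PV / [P·(1+y)²] = 325,696.8893 / (7,417.4084 × 1.021110) = 43.00201.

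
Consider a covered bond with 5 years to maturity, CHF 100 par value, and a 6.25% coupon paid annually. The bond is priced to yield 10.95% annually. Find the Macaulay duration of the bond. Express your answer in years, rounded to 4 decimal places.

Periodic yield y = 0.1095. Discount each cash flow and weight by its year:
  t   CF        PV=CF/(1+0.1095)^t    t·PV
  1         6.25         5.6332         5.6332
  2         6.25         5.0772        10.1544
  3         6.25         4.5761        13.7284
  4         6.25         4.1245        16.4980
  5       106.25        63.1964       315.9820
  Σ                     82.6074       361.9960
Price P = Σ PV = 82.6074.
Macaulay duration = Σ(t·PV) / P = 361.9960 / 82.6074 = 4.38212 years.

4.3821 years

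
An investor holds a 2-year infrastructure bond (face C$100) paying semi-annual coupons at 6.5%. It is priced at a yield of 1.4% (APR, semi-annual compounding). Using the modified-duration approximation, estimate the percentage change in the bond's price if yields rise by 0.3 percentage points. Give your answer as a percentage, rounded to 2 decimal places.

-0.57%

Periodic yield y = 0.007. Modified duration first:
  t   CF        PV=CF/(1+0.007)^t    t·PV
  1         3.25         3.2274         3.2274
  2         3.25         3.2050         6.4099
  3         3.25         3.1827         9.5481
  4       103.25       100.4089       401.6356
  Σ                    110.0240       420.8210
P = 110.0240; D_Mac = 3.82481 half-year periods = 1.91241 yrs; D_mod = 1.91241/(1+0.007) = 1.89911 yrs.
ΔP/P ≈ -D_mod · Δy = -1.89911 × (+0.003) = -0.005697 = -0.5697%.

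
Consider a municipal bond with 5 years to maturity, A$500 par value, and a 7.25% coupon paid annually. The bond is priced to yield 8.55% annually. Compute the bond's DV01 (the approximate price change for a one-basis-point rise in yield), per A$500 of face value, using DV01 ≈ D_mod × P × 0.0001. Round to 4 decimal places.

Periodic yield y = 0.0855.
  t   CF        PV=CF/(1+0.0855)^t    t·PV
  1        36.25        33.3947        33.3947
  2        36.25        30.7644        61.5288
  3        36.25        28.3412        85.0237
  4        36.25        26.1089       104.4356
  5       536.25       355.8100     1,779.0501
  Σ                    474.4193     2,063.4329
P = 474.4193; D_Mac = 4.34939 yrs; D_mod = 4.00680 yrs.
DV01 ≈ 4.00680 × 474.4193 × 0.0001 = 0.190091.

A$0.1901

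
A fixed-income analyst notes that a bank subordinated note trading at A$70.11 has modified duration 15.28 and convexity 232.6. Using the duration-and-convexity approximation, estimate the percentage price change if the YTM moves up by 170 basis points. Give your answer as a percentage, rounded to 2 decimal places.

-22.61%

Duration effect: -D_mod·Δy = -15.28 × (+0.017) = -0.259760
Convexity effect: ½·C·(Δy)² = 0.5 × 232.6 × (0.017)² = +0.0336107
ΔP/P ≈ -0.259760 + 0.0336107 = -0.2261493
= -22.61493%.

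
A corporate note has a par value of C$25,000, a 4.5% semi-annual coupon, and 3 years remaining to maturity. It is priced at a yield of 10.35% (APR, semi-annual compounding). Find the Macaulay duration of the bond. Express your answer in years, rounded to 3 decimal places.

Periodic yield y = 0.05175. Discount each cash flow and weight by its period:
  t   CF        PV=CF/(1+0.05175)^t    t·PV
  1       562.50       534.8229       534.8229
  2       562.50       508.5076     1,017.0153
  3       562.50       483.4872     1,450.4615
  4       562.50       459.6978     1,838.7913
  5       562.50       437.0790     2,185.3949
  6    25,562.50    18,885.4876   113,312.9253
  Σ                 21,309.0821   120,339.4113
Price P = Σ PV = 21,309.0821.
Macaulay duration = Σ(t·PV) / P = 120,339.4113 / 21,309.0821 = 5.64733 half-year periods.
In years: 5.64733 / 2 = 2.82366 years.

2.824 years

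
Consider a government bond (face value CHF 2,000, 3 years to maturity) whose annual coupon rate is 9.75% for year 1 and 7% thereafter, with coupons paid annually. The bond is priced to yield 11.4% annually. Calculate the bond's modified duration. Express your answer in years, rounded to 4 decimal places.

Periodic yield y = 0.114. First find Macaulay duration:
  t   CF        PV=CF/(1+0.114)^t    t·PV
  1       195.00       175.0449       175.0449
  2       140.00       112.8126       225.6252
  3     2,140.00     1,547.9545     4,643.8636
  Σ                  1,835.8120     5,044.5337
P = 1,835.8120; Macaulay duration = 5,044.5337 / 1,835.8120 = 2.74785 years.
Modified duration = D_Mac / (1 + y) = 2.74785 / 1.114 = 2.46665 years.

2.4667 years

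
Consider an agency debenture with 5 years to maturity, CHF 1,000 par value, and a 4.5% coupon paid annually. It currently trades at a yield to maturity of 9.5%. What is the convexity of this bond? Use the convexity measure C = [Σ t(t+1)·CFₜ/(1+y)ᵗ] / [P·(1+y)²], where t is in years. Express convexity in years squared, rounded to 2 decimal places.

21.94

With y = 0.095:
  t   CF        PV=CF/(1+0.095)^t    t·PV        t(t+1)·PV
  1        45.00        41.0959        41.0959          82.1918
  2        45.00        37.5305        75.0610         225.1830
  3        45.00        34.2744       102.8233         411.2931
  4        45.00        31.3008       125.2034         626.0169
  5     1,045.00       663.8129     3,319.0646      19,914.3873
  Σ                    808.0146     3,663.2481      21,259.0720
P = 808.0146.
Convexity = Σ t(t+1)·PV / [P·(1+y)²] = 21,259.0720 / (808.0146 × 1.199025) = 21.94304.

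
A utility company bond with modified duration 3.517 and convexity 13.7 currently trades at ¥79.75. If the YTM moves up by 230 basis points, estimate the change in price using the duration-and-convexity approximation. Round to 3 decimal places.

Duration effect: -D_mod·Δy = -3.517 × (+0.023) = -0.080891
Convexity effect: ½·C·(Δy)² = 0.5 × 13.7 × (0.023)² = +0.00362365
ΔP/P ≈ -0.080891 + 0.00362365 = -0.07726735
ΔP ≈ 79.75 × (-0.07726735) = -6.1620711625.

-¥6.162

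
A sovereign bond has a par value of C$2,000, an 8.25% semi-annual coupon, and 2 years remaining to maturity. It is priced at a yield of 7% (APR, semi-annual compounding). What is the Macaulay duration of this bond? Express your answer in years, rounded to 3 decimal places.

1.886 years

Periodic yield y = 0.035. Discount each cash flow and weight by its period:
  t   CF        PV=CF/(1+0.035)^t    t·PV
  1        82.50        79.7101        79.7101
  2        82.50        77.0146       154.0293
  3        82.50        74.4103       223.2308
  4     2,082.50     1,814.7784     7,259.1138
  Σ                  2,045.9135     7,716.0840
Price P = Σ PV = 2,045.9135.
Macaulay duration = Σ(t·PV) / P = 7,716.0840 / 2,045.9135 = 3.77146 half-year periods.
In years: 3.77146 / 2 = 1.88573 years.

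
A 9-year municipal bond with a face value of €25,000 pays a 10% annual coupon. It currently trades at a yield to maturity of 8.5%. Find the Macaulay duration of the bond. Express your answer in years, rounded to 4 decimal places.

Periodic yield y = 0.085. Discount each cash flow and weight by its year:
  t   CF        PV=CF/(1+0.085)^t    t·PV
  1     2,500.00     2,304.1475     2,304.1475
  2     2,500.00     2,123.6382     4,247.2764
  3     2,500.00     1,957.2702     5,871.8107
  4     2,500.00     1,803.9357     7,215.7428
  5     2,500.00     1,662.6136     8,313.0678
  6     2,500.00     1,532.3627     9,194.1764
  7     2,500.00     1,412.3159     9,886.2111
  8     2,500.00     1,301.6736    10,413.3890
  9    27,500.00    13,196.6911   118,770.2196
  Σ                 27,294.6485   176,216.0414
Price P = Σ PV = 27,294.6485.
Macaulay duration = Σ(t·PV) / P = 176,216.0414 / 27,294.6485 = 6.45607 years.

6.4561 years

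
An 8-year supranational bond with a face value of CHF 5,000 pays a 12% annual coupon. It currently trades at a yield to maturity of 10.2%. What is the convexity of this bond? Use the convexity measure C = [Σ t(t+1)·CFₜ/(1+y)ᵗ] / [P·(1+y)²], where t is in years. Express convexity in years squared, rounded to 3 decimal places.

36.856

With y = 0.102:
  t   CF        PV=CF/(1+0.102)^t    t·PV        t(t+1)·PV
  1       600.00       544.4646       544.4646       1,088.9292
  2       600.00       494.0695       988.1390       2,964.4171
  3       600.00       448.3389     1,345.0168       5,380.0674
  4       600.00       406.8411     1,627.3646       8,136.8230
  5       600.00       369.1843     1,845.9217      11,075.5304
  6       600.00       335.0130     2,010.0781      14,070.5468
  7       600.00       304.0046     2,128.0319      17,024.2550
  8     5,600.00     2,574.7512    20,598.0097     185,382.0871
  Σ                  5,476.6674    31,087.0265     245,122.6559
P = 5,476.6674.
Convexity = Σ t(t+1)·PV / [P·(1+y)²] = 245,122.6559 / (5,476.6674 × 1.214404) = 36.85564.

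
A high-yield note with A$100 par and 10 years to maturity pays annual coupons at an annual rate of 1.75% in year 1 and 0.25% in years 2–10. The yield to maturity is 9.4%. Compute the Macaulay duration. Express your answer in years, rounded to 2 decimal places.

Periodic yield y = 0.094. Discount each cash flow and weight by its year:
  t   CF        PV=CF/(1+0.094)^t    t·PV
  1         1.75         1.5996         1.5996
  2         0.25         0.2089         0.4178
  3         0.25         0.1909         0.5728
  4         0.25         0.1745         0.6981
  5         0.25         0.1595         0.7977
  6         0.25         0.1458         0.8750
  7         0.25         0.1333         0.9331
  8         0.25         0.1218         0.9747
  9         0.25         0.1114         1.0024
  10      100.25        40.8236       408.2359
  Σ                     43.6694       416.1070
Price P = Σ PV = 43.6694.
Macaulay duration = Σ(t·PV) / P = 416.1070 / 43.6694 = 9.52856 years.

9.53 years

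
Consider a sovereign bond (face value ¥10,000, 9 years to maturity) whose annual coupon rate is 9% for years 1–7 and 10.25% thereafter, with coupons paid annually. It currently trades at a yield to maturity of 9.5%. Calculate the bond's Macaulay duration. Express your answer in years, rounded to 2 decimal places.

Periodic yield y = 0.095. Discount each cash flow and weight by its year:
  t   CF        PV=CF/(1+0.095)^t    t·PV
  1       900.00       821.9178       821.9178
  2       900.00       750.6099     1,501.2197
  3       900.00       685.4885     2,056.4654
  4       900.00       626.0169     2,504.0675
  5       900.00       571.7049     2,858.5245
  6       900.00       522.1049     3,132.6296
  7       900.00       476.8082     3,337.6571
  8     1,025.00       495.9192     3,967.3535
  9    11,025.00     4,871.3746    43,842.3712
  Σ                  9,821.9448    64,022.2063
Price P = Σ PV = 9,821.9448.
Macaulay duration = Σ(t·PV) / P = 64,022.2063 / 9,821.9448 = 6.51828 years.

6.52 years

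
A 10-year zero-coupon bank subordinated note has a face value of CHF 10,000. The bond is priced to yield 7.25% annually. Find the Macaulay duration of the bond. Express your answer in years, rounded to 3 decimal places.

10.000 years

A zero-coupon bond has a single cash flow at maturity, so its Macaulay duration equals its maturity: 10 years.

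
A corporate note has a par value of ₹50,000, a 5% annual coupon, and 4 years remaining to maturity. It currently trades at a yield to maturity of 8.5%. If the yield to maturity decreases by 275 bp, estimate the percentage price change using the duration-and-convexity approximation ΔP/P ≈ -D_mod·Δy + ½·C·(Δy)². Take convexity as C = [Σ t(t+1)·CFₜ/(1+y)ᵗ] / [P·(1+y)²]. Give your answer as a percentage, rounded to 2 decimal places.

With y = 0.085:
  t   CF        PV=CF/(1+0.085)^t    t·PV        t(t+1)·PV
  1     2,500.00     2,304.1475     2,304.1475       4,608.2949
  2     2,500.00     2,123.6382     4,247.2764      12,741.8293
  3     2,500.00     1,957.2702     5,871.8107      23,487.2430
  4    52,500.00    37,882.6499   151,530.5997     757,652.9985
  Σ                 44,267.7059   163,953.8343     798,490.3657
P = 44,267.7059; D_Mac = 3.70369 yrs; D_mod = 3.41354 yrs; C = 15.32227.
Duration effect: -3.41354 × (-0.0275) = +0.093872
Convexity effect: 0.5 × 15.32227 × (-0.0275)² = +0.0057937
ΔP/P ≈ +0.093872 + 0.0057937 = +0.099666 = +9.9666%.

+9.97%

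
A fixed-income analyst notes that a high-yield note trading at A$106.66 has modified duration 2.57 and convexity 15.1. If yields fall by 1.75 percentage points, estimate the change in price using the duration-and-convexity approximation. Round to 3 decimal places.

+A$5.044

Duration effect: -D_mod·Δy = -2.57 × (-0.0175) = +0.044975
Convexity effect: ½·C·(Δy)² = 0.5 × 15.1 × (-0.0175)² = +0.0023121875
ΔP/P ≈ +0.044975 + 0.0023121875 = +0.0472871875
ΔP ≈ 106.66 × (+0.0472871875) = +5.04365141875.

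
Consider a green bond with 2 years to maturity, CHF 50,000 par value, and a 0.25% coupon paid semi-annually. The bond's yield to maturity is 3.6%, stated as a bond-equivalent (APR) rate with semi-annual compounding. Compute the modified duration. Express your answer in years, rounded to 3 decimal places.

1.961 years

Periodic yield y = 0.018. First find Macaulay duration:
  t   CF        PV=CF/(1+0.018)^t    t·PV
  1        62.50        61.3949        61.3949
  2        62.50        60.3093       120.6186
  3        62.50        59.2430       177.7289
  4    50,062.50    46,614.5420   186,458.1680
  Σ                 46,795.4892   186,817.9104
P = 46,795.4892; Macaulay duration = 186,817.9104 / 46,795.4892 = 3.99222 half-year periods = 1.99611 years.
Modified duration = D_Mac / (1 + y) = 1.99611 / 1.018 = 1.96082 years.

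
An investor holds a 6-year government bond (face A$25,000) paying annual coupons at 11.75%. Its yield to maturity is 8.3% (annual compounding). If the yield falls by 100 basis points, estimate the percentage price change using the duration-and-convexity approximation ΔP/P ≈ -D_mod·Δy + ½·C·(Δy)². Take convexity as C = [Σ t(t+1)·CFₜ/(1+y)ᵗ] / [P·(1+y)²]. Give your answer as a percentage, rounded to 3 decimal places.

+4.497%

With y = 0.083:
  t   CF        PV=CF/(1+0.083)^t    t·PV        t(t+1)·PV
  1     2,937.50     2,712.3730     2,712.3730       5,424.7461
  2     2,937.50     2,504.4996     5,008.9991      15,026.9974
  3     2,937.50     2,312.5573     6,937.6719      27,750.6878
  4     2,937.50     2,135.3253     8,541.3013      42,706.5063
  5     2,937.50     1,971.6762     9,858.3810      59,150.2857
  6    27,937.50    17,314.7729   103,888.6376     727,220.4635
  Σ                 28,951.2044   136,947.3640     877,279.6868
P = 28,951.2044; D_Mac = 4.73028 yrs; D_mod = 4.36776 yrs; C = 25.83536.
Duration effect: -4.36776 × (-0.01) = +0.043678
Convexity effect: 0.5 × 25.83536 × (-0.01)² = +0.0012918
ΔP/P ≈ +0.043678 + 0.0012918 = +0.044969 = +4.4969%.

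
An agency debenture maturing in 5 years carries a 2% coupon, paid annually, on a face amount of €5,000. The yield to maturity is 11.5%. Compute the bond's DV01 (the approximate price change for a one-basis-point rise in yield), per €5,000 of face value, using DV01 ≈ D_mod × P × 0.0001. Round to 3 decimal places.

€1.392

Periodic yield y = 0.115.
  t   CF        PV=CF/(1+0.115)^t    t·PV
  1       100.00        89.6861        89.6861
  2       100.00        80.4360       160.8719
  3       100.00        72.1399       216.4196
  4       100.00        64.6994       258.7978
  5     5,100.00     2,959.3466    14,796.7332
  Σ                  3,266.3080    15,522.5086
P = 3,266.3080; D_Mac = 4.75231 yrs; D_mod = 4.26216 yrs.
DV01 ≈ 4.26216 × 3,266.3080 × 0.0001 = 1.392153.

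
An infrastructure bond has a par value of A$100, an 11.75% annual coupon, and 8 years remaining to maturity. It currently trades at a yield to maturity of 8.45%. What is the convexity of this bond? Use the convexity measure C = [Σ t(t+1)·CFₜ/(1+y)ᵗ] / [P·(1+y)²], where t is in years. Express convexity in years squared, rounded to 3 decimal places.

39.257

With y = 0.0845:
  t   CF        PV=CF/(1+0.0845)^t    t·PV        t(t+1)·PV
  1        11.75        10.8345        10.8345          21.6690
  2        11.75         9.9903        19.9806          59.9418
  3        11.75         9.2119        27.6357         110.5428
  4        11.75         8.4941        33.9766         169.8829
  5        11.75         7.8323        39.1616         234.9694
  6        11.75         7.2221        43.3323         303.3261
  7        11.75         6.6593        46.6154         372.9229
  8       111.75        58.3998       467.1981       4,204.7829
  Σ                    118.6443       688.7347       5,478.0378
P = 118.6443.
Convexity = Σ t(t+1)·PV / [P·(1+y)²] = 5,478.0378 / (118.6443 × 1.176140) = 39.25717.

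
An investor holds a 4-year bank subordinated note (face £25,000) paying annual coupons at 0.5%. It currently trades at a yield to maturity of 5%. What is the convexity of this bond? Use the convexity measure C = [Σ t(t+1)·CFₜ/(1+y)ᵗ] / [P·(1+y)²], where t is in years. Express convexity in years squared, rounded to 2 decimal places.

With y = 0.05:
  t   CF        PV=CF/(1+0.05)^t    t·PV        t(t+1)·PV
  1       125.00       119.0476       119.0476         238.0952
  2       125.00       113.3787       226.7574         680.2721
  3       125.00       107.9797       323.9391       1,295.7564
  4    25,125.00    20,670.3997    82,681.5987     413,407.9936
  Σ                 21,010.8057    83,351.3428     415,622.1173
P = 21,010.8057.
Convexity = Σ t(t+1)·PV / [P·(1+y)²] = 415,622.1173 / (21,010.8057 × 1.102500) = 17.94227.

17.94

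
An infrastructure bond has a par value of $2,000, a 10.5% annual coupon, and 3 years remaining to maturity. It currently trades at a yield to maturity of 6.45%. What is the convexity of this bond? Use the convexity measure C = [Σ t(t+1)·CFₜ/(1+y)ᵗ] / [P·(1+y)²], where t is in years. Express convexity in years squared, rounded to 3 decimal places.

With y = 0.0645:
  t   CF        PV=CF/(1+0.0645)^t    t·PV        t(t+1)·PV
  1       210.00       197.2757       197.2757         394.5514
  2       210.00       185.3224       370.6448       1,111.9345
  3     2,210.00     1,832.1257     5,496.3772      21,985.5089
  Σ                  2,214.7239     6,064.2978      23,491.9948
P = 2,214.7239.
Convexity = Σ t(t+1)·PV / [P·(1+y)²] = 23,491.9948 / (2,214.7239 × 1.133160) = 9.36071.

9.361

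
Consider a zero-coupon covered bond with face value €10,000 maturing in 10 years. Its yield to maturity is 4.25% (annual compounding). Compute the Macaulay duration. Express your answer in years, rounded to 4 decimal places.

A zero-coupon bond has a single cash flow at maturity, so its Macaulay duration equals its maturity: 10 years.

10.0000 years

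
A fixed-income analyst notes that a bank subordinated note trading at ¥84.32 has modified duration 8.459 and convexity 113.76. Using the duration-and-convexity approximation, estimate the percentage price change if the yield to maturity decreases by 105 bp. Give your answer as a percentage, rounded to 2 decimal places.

+9.51%

Duration effect: -D_mod·Δy = -8.459 × (-0.0105) = +0.0888195
Convexity effect: ½·C·(Δy)² = 0.5 × 113.76 × (-0.0105)² = +0.00627102
ΔP/P ≈ +0.0888195 + 0.00627102 = +0.09509052
= +9.509052%.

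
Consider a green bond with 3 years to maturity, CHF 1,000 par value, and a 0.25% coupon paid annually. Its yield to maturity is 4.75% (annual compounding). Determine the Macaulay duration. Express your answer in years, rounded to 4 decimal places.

Periodic yield y = 0.0475. Discount each cash flow and weight by its year:
  t   CF        PV=CF/(1+0.0475)^t    t·PV
  1         2.50         2.3866         2.3866
  2         2.50         2.2784         4.5568
  3     1,002.50       872.2125     2,616.6374
  Σ                    876.8775     2,623.5808
Price P = Σ PV = 876.8775.
Macaulay duration = Σ(t·PV) / P = 2,623.5808 / 876.8775 = 2.99196 years.

2.9920 years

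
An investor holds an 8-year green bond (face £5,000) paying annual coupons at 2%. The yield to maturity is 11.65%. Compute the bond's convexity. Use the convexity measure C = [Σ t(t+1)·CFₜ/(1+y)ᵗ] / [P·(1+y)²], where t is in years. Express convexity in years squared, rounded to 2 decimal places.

50.30

With y = 0.1165:
  t   CF        PV=CF/(1+0.1165)^t    t·PV        t(t+1)·PV
  1       100.00        89.5656        89.5656         179.1312
  2       100.00        80.2200       160.4400         481.3199
  3       100.00        71.8495       215.5485         862.1941
  4       100.00        64.3525       257.4098       1,287.0490
  5       100.00        57.6377       288.1883       1,729.1299
  6       100.00        51.6235       309.7411       2,168.1879
  7       100.00        46.2369       323.6584       2,589.2676
  8     5,100.00     2,112.0313    16,896.2507     152,066.2560
  Σ                  2,573.5170    18,540.8025     161,362.5356
P = 2,573.5170.
Convexity = Σ t(t+1)·PV / [P·(1+y)²] = 161,362.5356 / (2,573.5170 × 1.246572) = 50.29887.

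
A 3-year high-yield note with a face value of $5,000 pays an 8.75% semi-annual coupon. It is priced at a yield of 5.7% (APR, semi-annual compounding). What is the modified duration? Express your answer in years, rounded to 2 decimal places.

2.64 years

Periodic yield y = 0.0285. First find Macaulay duration:
  t   CF        PV=CF/(1+0.0285)^t    t·PV
  1       218.75       212.6884       212.6884
  2       218.75       206.7947       413.5895
  3       218.75       201.0644       603.1932
  4       218.75       195.4928       781.9714
  5       218.75       190.0757       950.3785
  6     5,218.75     4,409.0063    26,454.0376
  Σ                  5,415.1223    29,415.8585
P = 5,415.1223; Macaulay duration = 29,415.8585 / 5,415.1223 = 5.43217 half-year periods = 2.71608 years.
Modified duration = D_Mac / (1 + y) = 2.71608 / 1.0285 = 2.64082 years.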